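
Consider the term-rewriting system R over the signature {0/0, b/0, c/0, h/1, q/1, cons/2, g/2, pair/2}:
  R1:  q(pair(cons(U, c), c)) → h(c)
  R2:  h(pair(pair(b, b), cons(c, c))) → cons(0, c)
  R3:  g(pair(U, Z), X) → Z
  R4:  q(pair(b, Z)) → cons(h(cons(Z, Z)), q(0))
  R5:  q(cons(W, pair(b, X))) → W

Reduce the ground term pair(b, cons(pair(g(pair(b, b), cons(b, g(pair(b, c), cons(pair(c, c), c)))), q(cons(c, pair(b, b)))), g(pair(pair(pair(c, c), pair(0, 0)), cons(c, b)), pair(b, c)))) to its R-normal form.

1. pair(b, cons(pair(g(pair(b, b), cons(b, g(pair(b, c), cons(pair(c, c), c)))), q(cons(c, pair(b, b)))), g(pair(pair(pair(c, c), pair(0, 0)), cons(c, b)), pair(b, c))))  →  pair(b, cons(pair(b, q(cons(c, pair(b, b)))), g(pair(pair(pair(c, c), pair(0, 0)), cons(c, b)), pair(b, c))))   [R3 at 2.1.1]
2. pair(b, cons(pair(b, q(cons(c, pair(b, b)))), g(pair(pair(pair(c, c), pair(0, 0)), cons(c, b)), pair(b, c))))  →  pair(b, cons(pair(b, c), g(pair(pair(pair(c, c), pair(0, 0)), cons(c, b)), pair(b, c))))   [R5 at 2.1.2]
3. pair(b, cons(pair(b, c), g(pair(pair(pair(c, c), pair(0, 0)), cons(c, b)), pair(b, c))))  →  pair(b, cons(pair(b, c), cons(c, b)))   [R3 at 2.2]

pair(b, cons(pair(b, c), cons(c, b)))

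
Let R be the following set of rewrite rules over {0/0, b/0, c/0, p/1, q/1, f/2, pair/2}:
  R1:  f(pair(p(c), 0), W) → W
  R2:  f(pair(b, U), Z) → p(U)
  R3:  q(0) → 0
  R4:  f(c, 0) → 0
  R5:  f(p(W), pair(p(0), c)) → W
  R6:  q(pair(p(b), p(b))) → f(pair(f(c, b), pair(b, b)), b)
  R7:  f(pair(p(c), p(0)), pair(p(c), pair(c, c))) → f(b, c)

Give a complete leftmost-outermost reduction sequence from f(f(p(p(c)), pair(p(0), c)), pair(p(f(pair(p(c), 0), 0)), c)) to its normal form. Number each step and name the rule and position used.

c

1. f(f(p(p(c)), pair(p(0), c)), pair(p(f(pair(p(c), 0), 0)), c))  →  f(p(c), pair(p(f(pair(p(c), 0), 0)), c))   [R5 at 1]
2. f(p(c), pair(p(f(pair(p(c), 0), 0)), c))  →  f(p(c), pair(p(0), c))   [R1 at 2.1.1]
3. f(p(c), pair(p(0), c))  →  c   [R5 at ε]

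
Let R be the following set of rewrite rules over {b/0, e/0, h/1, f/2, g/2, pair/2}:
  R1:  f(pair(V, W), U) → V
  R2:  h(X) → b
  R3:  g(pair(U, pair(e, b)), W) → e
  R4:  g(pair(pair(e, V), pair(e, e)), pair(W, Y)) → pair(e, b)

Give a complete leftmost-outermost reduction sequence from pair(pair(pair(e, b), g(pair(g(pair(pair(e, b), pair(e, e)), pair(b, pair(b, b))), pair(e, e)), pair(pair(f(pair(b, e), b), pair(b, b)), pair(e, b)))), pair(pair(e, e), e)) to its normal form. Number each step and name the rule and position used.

1. pair(pair(pair(e, b), g(pair(g(pair(pair(e, b), pair(e, e)), pair(b, pair(b, b))), pair(e, e)), pair(pair(f(pair(b, e), b), pair(b, b)), pair(e, b)))), pair(pair(e, e), e))  →  pair(pair(pair(e, b), g(pair(pair(e, b), pair(e, e)), pair(pair(f(pair(b, e), b), pair(b, b)), pair(e, b)))), pair(pair(e, e), e))   [R4 at 1.2.1.1]
2. pair(pair(pair(e, b), g(pair(pair(e, b), pair(e, e)), pair(pair(f(pair(b, e), b), pair(b, b)), pair(e, b)))), pair(pair(e, e), e))  →  pair(pair(pair(e, b), pair(e, b)), pair(pair(e, e), e))   [R4 at 1.2]

pair(pair(pair(e, b), pair(e, b)), pair(pair(e, e), e))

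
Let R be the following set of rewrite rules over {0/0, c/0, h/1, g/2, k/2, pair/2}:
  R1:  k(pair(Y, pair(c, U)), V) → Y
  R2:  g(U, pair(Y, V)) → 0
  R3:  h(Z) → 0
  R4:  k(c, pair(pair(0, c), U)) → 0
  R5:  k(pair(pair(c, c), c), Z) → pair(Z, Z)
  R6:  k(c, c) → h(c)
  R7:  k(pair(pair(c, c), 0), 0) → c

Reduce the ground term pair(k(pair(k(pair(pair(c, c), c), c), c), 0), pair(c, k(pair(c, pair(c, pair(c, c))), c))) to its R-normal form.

1. pair(k(pair(k(pair(pair(c, c), c), c), c), 0), pair(c, k(pair(c, pair(c, pair(c, c))), c)))  →  pair(k(pair(pair(c, c), c), 0), pair(c, k(pair(c, pair(c, pair(c, c))), c)))   [R5 at 1.1.1]
2. pair(k(pair(pair(c, c), c), 0), pair(c, k(pair(c, pair(c, pair(c, c))), c)))  →  pair(pair(0, 0), pair(c, k(pair(c, pair(c, pair(c, c))), c)))   [R5 at 1]
3. pair(pair(0, 0), pair(c, k(pair(c, pair(c, pair(c, c))), c)))  →  pair(pair(0, 0), pair(c, c))   [R1 at 2.2]

pair(pair(0, 0), pair(c, c))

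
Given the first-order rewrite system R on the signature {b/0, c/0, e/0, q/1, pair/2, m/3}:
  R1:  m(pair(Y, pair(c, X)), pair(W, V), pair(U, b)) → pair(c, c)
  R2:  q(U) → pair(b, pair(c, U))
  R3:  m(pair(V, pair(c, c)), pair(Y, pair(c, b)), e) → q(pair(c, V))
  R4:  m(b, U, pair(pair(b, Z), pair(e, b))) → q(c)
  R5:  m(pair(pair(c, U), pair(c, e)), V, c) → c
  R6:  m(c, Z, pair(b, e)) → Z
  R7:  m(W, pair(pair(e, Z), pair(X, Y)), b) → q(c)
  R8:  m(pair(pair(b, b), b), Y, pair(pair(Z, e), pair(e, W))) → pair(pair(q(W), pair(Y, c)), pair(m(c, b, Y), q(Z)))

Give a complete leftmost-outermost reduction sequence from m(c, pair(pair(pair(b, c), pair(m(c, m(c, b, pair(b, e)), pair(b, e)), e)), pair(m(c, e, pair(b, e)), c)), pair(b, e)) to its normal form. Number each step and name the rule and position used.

pair(pair(pair(b, c), pair(b, e)), pair(e, c))

1. m(c, pair(pair(pair(b, c), pair(m(c, m(c, b, pair(b, e)), pair(b, e)), e)), pair(m(c, e, pair(b, e)), c)), pair(b, e))  →  pair(pair(pair(b, c), pair(m(c, m(c, b, pair(b, e)), pair(b, e)), e)), pair(m(c, e, pair(b, e)), c))   [R6 at ε]
2. pair(pair(pair(b, c), pair(m(c, m(c, b, pair(b, e)), pair(b, e)), e)), pair(m(c, e, pair(b, e)), c))  →  pair(pair(pair(b, c), pair(m(c, b, pair(b, e)), e)), pair(m(c, e, pair(b, e)), c))   [R6 at 1.2.1]
3. pair(pair(pair(b, c), pair(m(c, b, pair(b, e)), e)), pair(m(c, e, pair(b, e)), c))  →  pair(pair(pair(b, c), pair(b, e)), pair(m(c, e, pair(b, e)), c))   [R6 at 1.2.1]
4. pair(pair(pair(b, c), pair(b, e)), pair(m(c, e, pair(b, e)), c))  →  pair(pair(pair(b, c), pair(b, e)), pair(e, c))   [R6 at 2.1]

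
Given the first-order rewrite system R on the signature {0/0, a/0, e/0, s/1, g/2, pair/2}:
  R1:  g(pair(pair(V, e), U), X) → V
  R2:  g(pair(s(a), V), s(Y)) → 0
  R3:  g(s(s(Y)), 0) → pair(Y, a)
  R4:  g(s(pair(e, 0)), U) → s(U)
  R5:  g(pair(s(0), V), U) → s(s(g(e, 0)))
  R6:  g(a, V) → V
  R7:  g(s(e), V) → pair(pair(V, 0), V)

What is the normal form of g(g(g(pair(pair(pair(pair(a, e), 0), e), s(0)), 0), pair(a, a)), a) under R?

a

1. g(g(g(pair(pair(pair(pair(a, e), 0), e), s(0)), 0), pair(a, a)), a)  →  g(g(pair(pair(a, e), 0), pair(a, a)), a)   [R1 at 1.1]
2. g(g(pair(pair(a, e), 0), pair(a, a)), a)  →  g(a, a)   [R1 at 1]
3. g(a, a)  →  a   [R6 at ε]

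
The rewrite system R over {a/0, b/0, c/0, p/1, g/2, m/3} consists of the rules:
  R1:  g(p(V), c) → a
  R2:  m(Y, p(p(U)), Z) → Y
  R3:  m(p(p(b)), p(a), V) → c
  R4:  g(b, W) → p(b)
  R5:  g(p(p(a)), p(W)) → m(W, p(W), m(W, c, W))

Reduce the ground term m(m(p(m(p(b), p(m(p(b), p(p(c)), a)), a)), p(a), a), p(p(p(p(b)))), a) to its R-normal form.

1. m(m(p(m(p(b), p(m(p(b), p(p(c)), a)), a)), p(a), a), p(p(p(p(b)))), a)  →  m(p(m(p(b), p(m(p(b), p(p(c)), a)), a)), p(a), a)   [R2 at ε]
2. m(p(m(p(b), p(m(p(b), p(p(c)), a)), a)), p(a), a)  →  m(p(m(p(b), p(p(b)), a)), p(a), a)   [R2 at 1.1.2.1]
3. m(p(m(p(b), p(p(b)), a)), p(a), a)  →  m(p(p(b)), p(a), a)   [R2 at 1.1]
4. m(p(p(b)), p(a), a)  →  c   [R3 at ε]

c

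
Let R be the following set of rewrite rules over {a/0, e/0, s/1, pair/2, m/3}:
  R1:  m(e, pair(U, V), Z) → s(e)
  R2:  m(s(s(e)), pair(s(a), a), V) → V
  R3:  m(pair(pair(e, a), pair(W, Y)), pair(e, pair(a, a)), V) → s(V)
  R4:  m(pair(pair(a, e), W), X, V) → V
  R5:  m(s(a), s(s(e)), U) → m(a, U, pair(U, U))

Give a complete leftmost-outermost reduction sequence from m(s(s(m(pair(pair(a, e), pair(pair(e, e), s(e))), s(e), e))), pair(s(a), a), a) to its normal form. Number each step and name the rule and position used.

a

1. m(s(s(m(pair(pair(a, e), pair(pair(e, e), s(e))), s(e), e))), pair(s(a), a), a)  →  m(s(s(e)), pair(s(a), a), a)   [R4 at 1.1.1]
2. m(s(s(e)), pair(s(a), a), a)  →  a   [R2 at ε]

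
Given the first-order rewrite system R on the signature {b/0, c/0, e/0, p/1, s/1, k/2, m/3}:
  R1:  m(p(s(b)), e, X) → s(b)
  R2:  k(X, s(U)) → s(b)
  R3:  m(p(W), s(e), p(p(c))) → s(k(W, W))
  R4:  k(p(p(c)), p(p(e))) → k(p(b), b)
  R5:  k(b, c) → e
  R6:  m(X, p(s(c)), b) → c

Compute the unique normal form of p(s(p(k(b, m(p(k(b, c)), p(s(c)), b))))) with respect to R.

1. p(s(p(k(b, m(p(k(b, c)), p(s(c)), b)))))  →  p(s(p(k(b, c))))   [R6 at 1.1.1.2]
2. p(s(p(k(b, c))))  →  p(s(p(e)))   [R5 at 1.1.1]

p(s(p(e)))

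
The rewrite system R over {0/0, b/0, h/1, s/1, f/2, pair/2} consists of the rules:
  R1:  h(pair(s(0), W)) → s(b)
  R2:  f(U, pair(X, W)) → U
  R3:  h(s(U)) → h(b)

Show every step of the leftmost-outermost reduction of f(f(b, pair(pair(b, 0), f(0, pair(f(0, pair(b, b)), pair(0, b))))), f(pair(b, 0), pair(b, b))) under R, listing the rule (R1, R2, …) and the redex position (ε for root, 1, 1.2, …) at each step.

b

1. f(f(b, pair(pair(b, 0), f(0, pair(f(0, pair(b, b)), pair(0, b))))), f(pair(b, 0), pair(b, b)))  →  f(b, f(pair(b, 0), pair(b, b)))   [R2 at 1]
2. f(b, f(pair(b, 0), pair(b, b)))  →  f(b, pair(b, 0))   [R2 at 2]
3. f(b, pair(b, 0))  →  b   [R2 at ε]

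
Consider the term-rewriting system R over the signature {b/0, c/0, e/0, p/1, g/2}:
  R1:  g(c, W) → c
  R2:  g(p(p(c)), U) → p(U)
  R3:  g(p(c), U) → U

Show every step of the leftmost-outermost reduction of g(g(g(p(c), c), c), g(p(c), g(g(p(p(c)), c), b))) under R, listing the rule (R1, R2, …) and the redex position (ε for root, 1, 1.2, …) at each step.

1. g(g(g(p(c), c), c), g(p(c), g(g(p(p(c)), c), b)))  →  g(g(c, c), g(p(c), g(g(p(p(c)), c), b)))   [R3 at 1.1]
2. g(g(c, c), g(p(c), g(g(p(p(c)), c), b)))  →  g(c, g(p(c), g(g(p(p(c)), c), b)))   [R1 at 1]
3. g(c, g(p(c), g(g(p(p(c)), c), b)))  →  c   [R1 at ε]

c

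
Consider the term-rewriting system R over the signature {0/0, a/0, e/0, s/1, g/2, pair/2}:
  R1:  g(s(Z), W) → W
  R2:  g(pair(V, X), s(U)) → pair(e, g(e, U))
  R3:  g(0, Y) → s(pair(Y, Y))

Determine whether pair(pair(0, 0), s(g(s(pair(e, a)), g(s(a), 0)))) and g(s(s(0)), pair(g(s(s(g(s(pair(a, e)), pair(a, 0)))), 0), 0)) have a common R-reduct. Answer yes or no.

no — NF(t₁) = pair(pair(0, 0), s(0)), NF(t₂) = pair(0, 0)

Reduce t₁ = pair(pair(0, 0), s(g(s(pair(e, a)), g(s(a), 0)))):
1. pair(pair(0, 0), s(g(s(pair(e, a)), g(s(a), 0))))  →  pair(pair(0, 0), s(g(s(a), 0)))   [R1 at 2.1]
2. pair(pair(0, 0), s(g(s(a), 0)))  →  pair(pair(0, 0), s(0))   [R1 at 2.1]

Reduce t₂ = g(s(s(0)), pair(g(s(s(g(s(pair(a, e)), pair(a, 0)))), 0), 0)):
1. g(s(s(0)), pair(g(s(s(g(s(pair(a, e)), pair(a, 0)))), 0), 0))  →  pair(g(s(s(g(s(pair(a, e)), pair(a, 0)))), 0), 0)   [R1 at ε]
2. pair(g(s(s(g(s(pair(a, e)), pair(a, 0)))), 0), 0)  →  pair(0, 0)   [R1 at 1]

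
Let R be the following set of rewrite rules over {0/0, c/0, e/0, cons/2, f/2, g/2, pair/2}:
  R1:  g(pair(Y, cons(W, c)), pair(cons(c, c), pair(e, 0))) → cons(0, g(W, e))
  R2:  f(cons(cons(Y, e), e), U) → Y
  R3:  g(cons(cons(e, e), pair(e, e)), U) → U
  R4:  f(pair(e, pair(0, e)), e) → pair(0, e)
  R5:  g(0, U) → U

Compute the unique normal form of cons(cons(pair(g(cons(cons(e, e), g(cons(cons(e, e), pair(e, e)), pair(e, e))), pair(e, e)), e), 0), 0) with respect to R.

1. cons(cons(pair(g(cons(cons(e, e), g(cons(cons(e, e), pair(e, e)), pair(e, e))), pair(e, e)), e), 0), 0)  →  cons(cons(pair(g(cons(cons(e, e), pair(e, e)), pair(e, e)), e), 0), 0)   [R3 at 1.1.1.1.2]
2. cons(cons(pair(g(cons(cons(e, e), pair(e, e)), pair(e, e)), e), 0), 0)  →  cons(cons(pair(pair(e, e), e), 0), 0)   [R3 at 1.1.1]

cons(cons(pair(pair(e, e), e), 0), 0)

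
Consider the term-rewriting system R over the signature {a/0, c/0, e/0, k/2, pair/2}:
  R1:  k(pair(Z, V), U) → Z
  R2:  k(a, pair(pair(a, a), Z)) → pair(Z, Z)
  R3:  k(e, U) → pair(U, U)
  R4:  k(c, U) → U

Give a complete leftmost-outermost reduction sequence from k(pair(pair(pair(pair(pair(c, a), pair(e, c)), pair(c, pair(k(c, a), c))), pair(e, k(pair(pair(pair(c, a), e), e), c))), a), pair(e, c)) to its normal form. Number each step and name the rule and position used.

pair(pair(pair(pair(c, a), pair(e, c)), pair(c, pair(a, c))), pair(e, pair(pair(c, a), e)))

1. k(pair(pair(pair(pair(pair(c, a), pair(e, c)), pair(c, pair(k(c, a), c))), pair(e, k(pair(pair(pair(c, a), e), e), c))), a), pair(e, c))  →  pair(pair(pair(pair(c, a), pair(e, c)), pair(c, pair(k(c, a), c))), pair(e, k(pair(pair(pair(c, a), e), e), c)))   [R1 at ε]
2. pair(pair(pair(pair(c, a), pair(e, c)), pair(c, pair(k(c, a), c))), pair(e, k(pair(pair(pair(c, a), e), e), c)))  →  pair(pair(pair(pair(c, a), pair(e, c)), pair(c, pair(a, c))), pair(e, k(pair(pair(pair(c, a), e), e), c)))   [R4 at 1.2.2.1]
3. pair(pair(pair(pair(c, a), pair(e, c)), pair(c, pair(a, c))), pair(e, k(pair(pair(pair(c, a), e), e), c)))  →  pair(pair(pair(pair(c, a), pair(e, c)), pair(c, pair(a, c))), pair(e, pair(pair(c, a), e)))   [R1 at 2.2]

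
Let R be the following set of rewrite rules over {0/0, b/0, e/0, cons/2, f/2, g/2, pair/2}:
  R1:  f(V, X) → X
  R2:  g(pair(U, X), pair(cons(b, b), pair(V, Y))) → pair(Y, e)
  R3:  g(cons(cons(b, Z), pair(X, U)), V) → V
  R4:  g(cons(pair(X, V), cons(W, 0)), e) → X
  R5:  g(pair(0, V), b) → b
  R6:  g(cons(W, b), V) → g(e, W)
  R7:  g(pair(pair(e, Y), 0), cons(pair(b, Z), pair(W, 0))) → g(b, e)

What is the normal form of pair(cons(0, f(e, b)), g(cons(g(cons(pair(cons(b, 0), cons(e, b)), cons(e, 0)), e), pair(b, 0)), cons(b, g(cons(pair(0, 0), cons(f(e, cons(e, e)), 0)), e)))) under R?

pair(cons(0, b), cons(b, 0))

1. pair(cons(0, f(e, b)), g(cons(g(cons(pair(cons(b, 0), cons(e, b)), cons(e, 0)), e), pair(b, 0)), cons(b, g(cons(pair(0, 0), cons(f(e, cons(e, e)), 0)), e))))  →  pair(cons(0, b), g(cons(g(cons(pair(cons(b, 0), cons(e, b)), cons(e, 0)), e), pair(b, 0)), cons(b, g(cons(pair(0, 0), cons(f(e, cons(e, e)), 0)), e))))   [R1 at 1.2]
2. pair(cons(0, b), g(cons(g(cons(pair(cons(b, 0), cons(e, b)), cons(e, 0)), e), pair(b, 0)), cons(b, g(cons(pair(0, 0), cons(f(e, cons(e, e)), 0)), e))))  →  pair(cons(0, b), g(cons(cons(b, 0), pair(b, 0)), cons(b, g(cons(pair(0, 0), cons(f(e, cons(e, e)), 0)), e))))   [R4 at 2.1.1]
3. pair(cons(0, b), g(cons(cons(b, 0), pair(b, 0)), cons(b, g(cons(pair(0, 0), cons(f(e, cons(e, e)), 0)), e))))  →  pair(cons(0, b), cons(b, g(cons(pair(0, 0), cons(f(e, cons(e, e)), 0)), e)))   [R3 at 2]
4. pair(cons(0, b), cons(b, g(cons(pair(0, 0), cons(f(e, cons(e, e)), 0)), e)))  →  pair(cons(0, b), cons(b, 0))   [R4 at 2.2]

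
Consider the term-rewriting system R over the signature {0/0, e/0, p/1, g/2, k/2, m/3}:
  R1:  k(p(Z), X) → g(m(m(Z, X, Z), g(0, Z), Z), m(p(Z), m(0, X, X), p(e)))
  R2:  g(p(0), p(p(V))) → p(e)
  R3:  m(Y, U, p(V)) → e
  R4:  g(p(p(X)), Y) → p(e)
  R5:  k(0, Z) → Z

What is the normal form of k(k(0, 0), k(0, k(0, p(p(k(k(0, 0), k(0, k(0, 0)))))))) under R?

1. k(k(0, 0), k(0, k(0, p(p(k(k(0, 0), k(0, k(0, 0))))))))  →  k(0, k(0, k(0, p(p(k(k(0, 0), k(0, k(0, 0))))))))   [R5 at 1]
2. k(0, k(0, k(0, p(p(k(k(0, 0), k(0, k(0, 0))))))))  →  k(0, k(0, p(p(k(k(0, 0), k(0, k(0, 0)))))))   [R5 at ε]
3. k(0, k(0, p(p(k(k(0, 0), k(0, k(0, 0)))))))  →  k(0, p(p(k(k(0, 0), k(0, k(0, 0))))))   [R5 at ε]
4. k(0, p(p(k(k(0, 0), k(0, k(0, 0))))))  →  p(p(k(k(0, 0), k(0, k(0, 0)))))   [R5 at ε]
5. p(p(k(k(0, 0), k(0, k(0, 0)))))  →  p(p(k(0, k(0, k(0, 0)))))   [R5 at 1.1.1]
6. p(p(k(0, k(0, k(0, 0)))))  →  p(p(k(0, k(0, 0))))   [R5 at 1.1]
7. p(p(k(0, k(0, 0))))  →  p(p(k(0, 0)))   [R5 at 1.1]
8. p(p(k(0, 0)))  →  p(p(0))   [R5 at 1.1]

p(p(0))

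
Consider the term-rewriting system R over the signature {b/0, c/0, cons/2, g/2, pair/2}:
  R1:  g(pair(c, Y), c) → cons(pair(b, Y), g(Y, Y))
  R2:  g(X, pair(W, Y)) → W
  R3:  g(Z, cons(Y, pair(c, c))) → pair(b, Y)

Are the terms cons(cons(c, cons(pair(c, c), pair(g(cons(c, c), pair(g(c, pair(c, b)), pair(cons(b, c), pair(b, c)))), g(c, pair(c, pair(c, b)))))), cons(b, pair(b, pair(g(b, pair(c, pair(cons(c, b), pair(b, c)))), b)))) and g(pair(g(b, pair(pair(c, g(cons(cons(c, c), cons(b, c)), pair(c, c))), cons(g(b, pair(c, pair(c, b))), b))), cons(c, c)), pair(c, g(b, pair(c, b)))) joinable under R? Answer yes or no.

no — NF(t₁) = cons(cons(c, cons(pair(c, c), pair(c, c))), cons(b, pair(b, pair(c, b)))), NF(t₂) = c

Reduce t₁ = cons(cons(c, cons(pair(c, c), pair(g(cons(c, c), pair(g(c, pair(c, b)), pair(cons(b, c), pair(b, c)))), g(c, pair(c, pair(c, b)))))), cons(b, pair(b, pair(g(b, pair(c, pair(cons(c, b), pair(b, c)))), b)))):
1. cons(cons(c, cons(pair(c, c), pair(g(cons(c, c), pair(g(c, pair(c, b)), pair(cons(b, c), pair(b, c)))), g(c, pair(c, pair(c, b)))))), cons(b, pair(b, pair(g(b, pair(c, pair(cons(c, b), pair(b, c)))), b))))  →  cons(cons(c, cons(pair(c, c), pair(g(c, pair(c, b)), g(c, pair(c, pair(c, b)))))), cons(b, pair(b, pair(g(b, pair(c, pair(cons(c, b), pair(b, c)))), b))))   [R2 at 1.2.2.1]
2. cons(cons(c, cons(pair(c, c), pair(g(c, pair(c, b)), g(c, pair(c, pair(c, b)))))), cons(b, pair(b, pair(g(b, pair(c, pair(cons(c, b), pair(b, c)))), b))))  →  cons(cons(c, cons(pair(c, c), pair(c, g(c, pair(c, pair(c, b)))))), cons(b, pair(b, pair(g(b, pair(c, pair(cons(c, b), pair(b, c)))), b))))   [R2 at 1.2.2.1]
3. cons(cons(c, cons(pair(c, c), pair(c, g(c, pair(c, pair(c, b)))))), cons(b, pair(b, pair(g(b, pair(c, pair(cons(c, b), pair(b, c)))), b))))  →  cons(cons(c, cons(pair(c, c), pair(c, c))), cons(b, pair(b, pair(g(b, pair(c, pair(cons(c, b), pair(b, c)))), b))))   [R2 at 1.2.2.2]
4. cons(cons(c, cons(pair(c, c), pair(c, c))), cons(b, pair(b, pair(g(b, pair(c, pair(cons(c, b), pair(b, c)))), b))))  →  cons(cons(c, cons(pair(c, c), pair(c, c))), cons(b, pair(b, pair(c, b))))   [R2 at 2.2.2.1]

Reduce t₂ = g(pair(g(b, pair(pair(c, g(cons(cons(c, c), cons(b, c)), pair(c, c))), cons(g(b, pair(c, pair(c, b))), b))), cons(c, c)), pair(c, g(b, pair(c, b)))):
1. g(pair(g(b, pair(pair(c, g(cons(cons(c, c), cons(b, c)), pair(c, c))), cons(g(b, pair(c, pair(c, b))), b))), cons(c, c)), pair(c, g(b, pair(c, b))))  →  c   [R2 at ε]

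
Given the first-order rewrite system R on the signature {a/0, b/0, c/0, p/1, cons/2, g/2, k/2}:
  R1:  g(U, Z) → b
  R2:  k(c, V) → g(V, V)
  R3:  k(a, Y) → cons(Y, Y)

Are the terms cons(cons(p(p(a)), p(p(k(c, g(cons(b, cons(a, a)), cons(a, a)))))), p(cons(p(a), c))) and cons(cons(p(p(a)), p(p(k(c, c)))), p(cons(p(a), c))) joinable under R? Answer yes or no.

yes — NF(t₁) = cons(cons(p(p(a)), p(p(b))), p(cons(p(a), c))), NF(t₂) = cons(cons(p(p(a)), p(p(b))), p(cons(p(a), c)))

Reduce t₁ = cons(cons(p(p(a)), p(p(k(c, g(cons(b, cons(a, a)), cons(a, a)))))), p(cons(p(a), c))):
1. cons(cons(p(p(a)), p(p(k(c, g(cons(b, cons(a, a)), cons(a, a)))))), p(cons(p(a), c)))  →  cons(cons(p(p(a)), p(p(g(g(cons(b, cons(a, a)), cons(a, a)), g(cons(b, cons(a, a)), cons(a, a)))))), p(cons(p(a), c)))   [R2 at 1.2.1.1]
2. cons(cons(p(p(a)), p(p(g(g(cons(b, cons(a, a)), cons(a, a)), g(cons(b, cons(a, a)), cons(a, a)))))), p(cons(p(a), c)))  →  cons(cons(p(p(a)), p(p(b))), p(cons(p(a), c)))   [R1 at 1.2.1.1]

Reduce t₂ = cons(cons(p(p(a)), p(p(k(c, c)))), p(cons(p(a), c))):
1. cons(cons(p(p(a)), p(p(k(c, c)))), p(cons(p(a), c)))  →  cons(cons(p(p(a)), p(p(g(c, c)))), p(cons(p(a), c)))   [R2 at 1.2.1.1]
2. cons(cons(p(p(a)), p(p(g(c, c)))), p(cons(p(a), c)))  →  cons(cons(p(p(a)), p(p(b))), p(cons(p(a), c)))   [R1 at 1.2.1.1]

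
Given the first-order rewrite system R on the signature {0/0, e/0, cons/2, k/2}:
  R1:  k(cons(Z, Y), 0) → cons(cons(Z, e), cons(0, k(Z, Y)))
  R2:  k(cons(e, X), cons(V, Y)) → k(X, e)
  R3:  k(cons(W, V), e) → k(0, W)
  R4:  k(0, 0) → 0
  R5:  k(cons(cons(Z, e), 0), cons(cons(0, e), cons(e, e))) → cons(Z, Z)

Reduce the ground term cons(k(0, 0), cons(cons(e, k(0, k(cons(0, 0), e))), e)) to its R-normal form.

cons(0, cons(cons(e, 0), e))

1. cons(k(0, 0), cons(cons(e, k(0, k(cons(0, 0), e))), e))  →  cons(0, cons(cons(e, k(0, k(cons(0, 0), e))), e))   [R4 at 1]
2. cons(0, cons(cons(e, k(0, k(cons(0, 0), e))), e))  →  cons(0, cons(cons(e, k(0, k(0, 0))), e))   [R3 at 2.1.2.2]
3. cons(0, cons(cons(e, k(0, k(0, 0))), e))  →  cons(0, cons(cons(e, k(0, 0)), e))   [R4 at 2.1.2.2]
4. cons(0, cons(cons(e, k(0, 0)), e))  →  cons(0, cons(cons(e, 0), e))   [R4 at 2.1.2]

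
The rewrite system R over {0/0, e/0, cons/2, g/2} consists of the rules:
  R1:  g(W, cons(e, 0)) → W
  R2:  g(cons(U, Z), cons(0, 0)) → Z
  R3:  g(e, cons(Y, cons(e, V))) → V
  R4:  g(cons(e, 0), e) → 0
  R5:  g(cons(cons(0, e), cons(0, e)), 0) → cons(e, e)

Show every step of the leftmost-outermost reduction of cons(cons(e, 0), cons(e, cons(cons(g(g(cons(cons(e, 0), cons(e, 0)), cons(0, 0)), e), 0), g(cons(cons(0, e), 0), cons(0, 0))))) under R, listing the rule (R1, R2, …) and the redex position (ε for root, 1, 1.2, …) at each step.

1. cons(cons(e, 0), cons(e, cons(cons(g(g(cons(cons(e, 0), cons(e, 0)), cons(0, 0)), e), 0), g(cons(cons(0, e), 0), cons(0, 0)))))  →  cons(cons(e, 0), cons(e, cons(cons(g(cons(e, 0), e), 0), g(cons(cons(0, e), 0), cons(0, 0)))))   [R2 at 2.2.1.1.1]
2. cons(cons(e, 0), cons(e, cons(cons(g(cons(e, 0), e), 0), g(cons(cons(0, e), 0), cons(0, 0)))))  →  cons(cons(e, 0), cons(e, cons(cons(0, 0), g(cons(cons(0, e), 0), cons(0, 0)))))   [R4 at 2.2.1.1]
3. cons(cons(e, 0), cons(e, cons(cons(0, 0), g(cons(cons(0, e), 0), cons(0, 0)))))  →  cons(cons(e, 0), cons(e, cons(cons(0, 0), 0)))   [R2 at 2.2.2]

cons(cons(e, 0), cons(e, cons(cons(0, 0), 0)))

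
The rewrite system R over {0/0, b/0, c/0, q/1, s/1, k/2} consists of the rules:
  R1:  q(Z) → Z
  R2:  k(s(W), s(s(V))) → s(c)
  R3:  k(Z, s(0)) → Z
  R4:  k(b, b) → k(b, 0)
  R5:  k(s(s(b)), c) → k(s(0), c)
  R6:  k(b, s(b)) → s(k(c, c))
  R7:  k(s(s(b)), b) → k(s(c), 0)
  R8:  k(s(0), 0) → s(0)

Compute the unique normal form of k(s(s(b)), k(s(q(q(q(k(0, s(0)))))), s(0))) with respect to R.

s(s(b))

1. k(s(s(b)), k(s(q(q(q(k(0, s(0)))))), s(0)))  →  k(s(s(b)), s(q(q(q(k(0, s(0)))))))   [R3 at 2]
2. k(s(s(b)), s(q(q(q(k(0, s(0)))))))  →  k(s(s(b)), s(q(q(k(0, s(0))))))   [R1 at 2.1]
3. k(s(s(b)), s(q(q(k(0, s(0))))))  →  k(s(s(b)), s(q(k(0, s(0)))))   [R1 at 2.1]
4. k(s(s(b)), s(q(k(0, s(0)))))  →  k(s(s(b)), s(k(0, s(0))))   [R1 at 2.1]
5. k(s(s(b)), s(k(0, s(0))))  →  k(s(s(b)), s(0))   [R3 at 2.1]
6. k(s(s(b)), s(0))  →  s(s(b))   [R3 at ε]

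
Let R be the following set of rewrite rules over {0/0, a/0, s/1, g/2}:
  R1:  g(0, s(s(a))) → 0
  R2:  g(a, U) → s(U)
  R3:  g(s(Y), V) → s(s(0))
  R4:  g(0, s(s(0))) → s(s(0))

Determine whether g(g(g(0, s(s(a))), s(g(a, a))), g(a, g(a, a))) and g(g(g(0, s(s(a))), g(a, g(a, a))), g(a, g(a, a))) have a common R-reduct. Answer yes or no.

Reduce t₁ = g(g(g(0, s(s(a))), s(g(a, a))), g(a, g(a, a))):
1. g(g(g(0, s(s(a))), s(g(a, a))), g(a, g(a, a)))  →  g(g(0, s(g(a, a))), g(a, g(a, a)))   [R1 at 1.1]
2. g(g(0, s(g(a, a))), g(a, g(a, a)))  →  g(g(0, s(s(a))), g(a, g(a, a)))   [R2 at 1.2.1]
3. g(g(0, s(s(a))), g(a, g(a, a)))  →  g(0, g(a, g(a, a)))   [R1 at 1]
4. g(0, g(a, g(a, a)))  →  g(0, s(g(a, a)))   [R2 at 2]
5. g(0, s(g(a, a)))  →  g(0, s(s(a)))   [R2 at 2.1]
6. g(0, s(s(a)))  →  0   [R1 at ε]

Reduce t₂ = g(g(g(0, s(s(a))), g(a, g(a, a))), g(a, g(a, a))):
1. g(g(g(0, s(s(a))), g(a, g(a, a))), g(a, g(a, a)))  →  g(g(0, g(a, g(a, a))), g(a, g(a, a)))   [R1 at 1.1]
2. g(g(0, g(a, g(a, a))), g(a, g(a, a)))  →  g(g(0, s(g(a, a))), g(a, g(a, a)))   [R2 at 1.2]
3. g(g(0, s(g(a, a))), g(a, g(a, a)))  →  g(g(0, s(s(a))), g(a, g(a, a)))   [R2 at 1.2.1]
4. g(g(0, s(s(a))), g(a, g(a, a)))  →  g(0, g(a, g(a, a)))   [R1 at 1]
5. g(0, g(a, g(a, a)))  →  g(0, s(g(a, a)))   [R2 at 2]
6. g(0, s(g(a, a)))  →  g(0, s(s(a)))   [R2 at 2.1]
7. g(0, s(s(a)))  →  0   [R1 at ε]

yes — NF(t₁) = 0, NF(t₂) = 0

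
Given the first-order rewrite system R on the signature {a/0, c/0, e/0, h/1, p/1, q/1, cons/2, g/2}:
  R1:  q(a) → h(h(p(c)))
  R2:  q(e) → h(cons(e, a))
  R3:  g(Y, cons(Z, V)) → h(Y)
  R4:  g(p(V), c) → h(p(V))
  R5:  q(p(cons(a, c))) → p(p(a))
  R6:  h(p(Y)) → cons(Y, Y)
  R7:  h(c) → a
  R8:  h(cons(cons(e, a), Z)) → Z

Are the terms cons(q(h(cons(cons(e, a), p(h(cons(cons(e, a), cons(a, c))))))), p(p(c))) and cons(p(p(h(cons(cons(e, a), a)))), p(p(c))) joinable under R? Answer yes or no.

Reduce t₁ = cons(q(h(cons(cons(e, a), p(h(cons(cons(e, a), cons(a, c))))))), p(p(c))):
1. cons(q(h(cons(cons(e, a), p(h(cons(cons(e, a), cons(a, c))))))), p(p(c)))  →  cons(q(p(h(cons(cons(e, a), cons(a, c))))), p(p(c)))   [R8 at 1.1]
2. cons(q(p(h(cons(cons(e, a), cons(a, c))))), p(p(c)))  →  cons(q(p(cons(a, c))), p(p(c)))   [R8 at 1.1.1]
3. cons(q(p(cons(a, c))), p(p(c)))  →  cons(p(p(a)), p(p(c)))   [R5 at 1]

Reduce t₂ = cons(p(p(h(cons(cons(e, a), a)))), p(p(c))):
1. cons(p(p(h(cons(cons(e, a), a)))), p(p(c)))  →  cons(p(p(a)), p(p(c)))   [R8 at 1.1.1]

yes — NF(t₁) = cons(p(p(a)), p(p(c))), NF(t₂) = cons(p(p(a)), p(p(c)))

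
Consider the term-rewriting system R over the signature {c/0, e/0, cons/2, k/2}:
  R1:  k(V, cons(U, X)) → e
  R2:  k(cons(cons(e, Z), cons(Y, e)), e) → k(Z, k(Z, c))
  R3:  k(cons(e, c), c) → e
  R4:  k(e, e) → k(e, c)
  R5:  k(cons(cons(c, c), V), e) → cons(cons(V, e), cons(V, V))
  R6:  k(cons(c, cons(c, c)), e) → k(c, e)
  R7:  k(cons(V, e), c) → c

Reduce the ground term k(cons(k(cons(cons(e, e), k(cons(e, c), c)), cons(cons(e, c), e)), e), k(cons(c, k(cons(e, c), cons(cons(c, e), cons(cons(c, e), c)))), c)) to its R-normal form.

c

1. k(cons(k(cons(cons(e, e), k(cons(e, c), c)), cons(cons(e, c), e)), e), k(cons(c, k(cons(e, c), cons(cons(c, e), cons(cons(c, e), c)))), c))  →  k(cons(e, e), k(cons(c, k(cons(e, c), cons(cons(c, e), cons(cons(c, e), c)))), c))   [R1 at 1.1]
2. k(cons(e, e), k(cons(c, k(cons(e, c), cons(cons(c, e), cons(cons(c, e), c)))), c))  →  k(cons(e, e), k(cons(c, e), c))   [R1 at 2.1.2]
3. k(cons(e, e), k(cons(c, e), c))  →  k(cons(e, e), c)   [R7 at 2]
4. k(cons(e, e), c)  →  c   [R7 at ε]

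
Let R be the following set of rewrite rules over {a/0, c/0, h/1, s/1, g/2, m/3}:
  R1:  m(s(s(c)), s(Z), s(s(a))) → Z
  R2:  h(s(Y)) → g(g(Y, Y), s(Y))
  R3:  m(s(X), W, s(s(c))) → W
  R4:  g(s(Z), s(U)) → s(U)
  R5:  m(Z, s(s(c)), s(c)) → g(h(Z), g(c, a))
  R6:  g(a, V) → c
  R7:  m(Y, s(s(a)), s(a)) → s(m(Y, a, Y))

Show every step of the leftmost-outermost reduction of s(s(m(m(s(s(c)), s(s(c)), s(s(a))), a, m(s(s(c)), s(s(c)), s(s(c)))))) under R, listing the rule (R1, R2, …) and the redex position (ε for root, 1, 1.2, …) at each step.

s(s(a))

1. s(s(m(m(s(s(c)), s(s(c)), s(s(a))), a, m(s(s(c)), s(s(c)), s(s(c))))))  →  s(s(m(s(c), a, m(s(s(c)), s(s(c)), s(s(c))))))   [R1 at 1.1.1]
2. s(s(m(s(c), a, m(s(s(c)), s(s(c)), s(s(c))))))  →  s(s(m(s(c), a, s(s(c)))))   [R3 at 1.1.3]
3. s(s(m(s(c), a, s(s(c)))))  →  s(s(a))   [R3 at 1.1]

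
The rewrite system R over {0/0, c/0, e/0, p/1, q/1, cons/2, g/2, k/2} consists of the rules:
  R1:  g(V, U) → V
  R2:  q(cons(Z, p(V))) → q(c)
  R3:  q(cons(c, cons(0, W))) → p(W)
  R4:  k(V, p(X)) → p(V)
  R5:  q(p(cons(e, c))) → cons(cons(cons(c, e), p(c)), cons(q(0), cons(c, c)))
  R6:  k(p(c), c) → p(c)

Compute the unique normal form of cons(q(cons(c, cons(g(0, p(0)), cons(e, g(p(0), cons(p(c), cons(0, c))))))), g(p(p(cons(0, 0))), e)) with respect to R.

1. cons(q(cons(c, cons(g(0, p(0)), cons(e, g(p(0), cons(p(c), cons(0, c))))))), g(p(p(cons(0, 0))), e))  →  cons(q(cons(c, cons(0, cons(e, g(p(0), cons(p(c), cons(0, c))))))), g(p(p(cons(0, 0))), e))   [R1 at 1.1.2.1]
2. cons(q(cons(c, cons(0, cons(e, g(p(0), cons(p(c), cons(0, c))))))), g(p(p(cons(0, 0))), e))  →  cons(p(cons(e, g(p(0), cons(p(c), cons(0, c))))), g(p(p(cons(0, 0))), e))   [R3 at 1]
3. cons(p(cons(e, g(p(0), cons(p(c), cons(0, c))))), g(p(p(cons(0, 0))), e))  →  cons(p(cons(e, p(0))), g(p(p(cons(0, 0))), e))   [R1 at 1.1.2]
4. cons(p(cons(e, p(0))), g(p(p(cons(0, 0))), e))  →  cons(p(cons(e, p(0))), p(p(cons(0, 0))))   [R1 at 2]

cons(p(cons(e, p(0))), p(p(cons(0, 0))))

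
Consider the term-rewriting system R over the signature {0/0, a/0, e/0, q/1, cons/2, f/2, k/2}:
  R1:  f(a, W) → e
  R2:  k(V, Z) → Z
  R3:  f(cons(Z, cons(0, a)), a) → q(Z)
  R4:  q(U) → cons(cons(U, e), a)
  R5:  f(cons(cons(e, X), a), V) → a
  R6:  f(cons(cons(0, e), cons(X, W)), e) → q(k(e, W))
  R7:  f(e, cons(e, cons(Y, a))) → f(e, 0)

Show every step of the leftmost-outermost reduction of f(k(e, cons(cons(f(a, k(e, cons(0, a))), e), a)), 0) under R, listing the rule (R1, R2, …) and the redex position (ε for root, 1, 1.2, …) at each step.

1. f(k(e, cons(cons(f(a, k(e, cons(0, a))), e), a)), 0)  →  f(cons(cons(f(a, k(e, cons(0, a))), e), a), 0)   [R2 at 1]
2. f(cons(cons(f(a, k(e, cons(0, a))), e), a), 0)  →  f(cons(cons(e, e), a), 0)   [R1 at 1.1.1]
3. f(cons(cons(e, e), a), 0)  →  a   [R5 at ε]

a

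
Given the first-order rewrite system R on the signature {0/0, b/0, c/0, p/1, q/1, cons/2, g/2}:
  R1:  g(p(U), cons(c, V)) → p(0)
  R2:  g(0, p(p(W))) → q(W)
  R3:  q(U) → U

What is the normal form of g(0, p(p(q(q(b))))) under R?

b

1. g(0, p(p(q(q(b)))))  →  q(q(q(b)))   [R2 at ε]
2. q(q(q(b)))  →  q(q(b))   [R3 at ε]
3. q(q(b))  →  q(b)   [R3 at ε]
4. q(b)  →  b   [R3 at ε]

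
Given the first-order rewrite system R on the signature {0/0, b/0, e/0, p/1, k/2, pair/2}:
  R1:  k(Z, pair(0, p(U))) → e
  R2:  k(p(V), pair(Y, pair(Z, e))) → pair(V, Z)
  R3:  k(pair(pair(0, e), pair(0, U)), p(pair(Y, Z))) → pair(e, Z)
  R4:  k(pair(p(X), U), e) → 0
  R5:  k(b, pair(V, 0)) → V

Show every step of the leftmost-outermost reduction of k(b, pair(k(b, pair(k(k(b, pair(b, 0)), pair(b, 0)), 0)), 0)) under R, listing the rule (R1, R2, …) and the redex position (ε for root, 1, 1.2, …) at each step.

1. k(b, pair(k(b, pair(k(k(b, pair(b, 0)), pair(b, 0)), 0)), 0))  →  k(b, pair(k(k(b, pair(b, 0)), pair(b, 0)), 0))   [R5 at ε]
2. k(b, pair(k(k(b, pair(b, 0)), pair(b, 0)), 0))  →  k(k(b, pair(b, 0)), pair(b, 0))   [R5 at ε]
3. k(k(b, pair(b, 0)), pair(b, 0))  →  k(b, pair(b, 0))   [R5 at 1]
4. k(b, pair(b, 0))  →  b   [R5 at ε]

b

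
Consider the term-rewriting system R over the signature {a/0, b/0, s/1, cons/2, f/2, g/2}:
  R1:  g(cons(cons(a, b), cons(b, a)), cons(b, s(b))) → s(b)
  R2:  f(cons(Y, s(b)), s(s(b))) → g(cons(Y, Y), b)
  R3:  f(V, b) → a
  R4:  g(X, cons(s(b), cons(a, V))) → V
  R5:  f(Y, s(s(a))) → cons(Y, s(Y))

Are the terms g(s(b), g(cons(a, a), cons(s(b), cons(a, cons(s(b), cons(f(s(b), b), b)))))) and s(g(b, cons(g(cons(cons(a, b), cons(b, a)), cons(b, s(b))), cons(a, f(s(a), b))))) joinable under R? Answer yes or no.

no — NF(t₁) = b, NF(t₂) = s(a)

Reduce t₁ = g(s(b), g(cons(a, a), cons(s(b), cons(a, cons(s(b), cons(f(s(b), b), b)))))):
1. g(s(b), g(cons(a, a), cons(s(b), cons(a, cons(s(b), cons(f(s(b), b), b))))))  →  g(s(b), cons(s(b), cons(f(s(b), b), b)))   [R4 at 2]
2. g(s(b), cons(s(b), cons(f(s(b), b), b)))  →  g(s(b), cons(s(b), cons(a, b)))   [R3 at 2.2.1]
3. g(s(b), cons(s(b), cons(a, b)))  →  b   [R4 at ε]

Reduce t₂ = s(g(b, cons(g(cons(cons(a, b), cons(b, a)), cons(b, s(b))), cons(a, f(s(a), b))))):
1. s(g(b, cons(g(cons(cons(a, b), cons(b, a)), cons(b, s(b))), cons(a, f(s(a), b)))))  →  s(g(b, cons(s(b), cons(a, f(s(a), b)))))   [R1 at 1.2.1]
2. s(g(b, cons(s(b), cons(a, f(s(a), b)))))  →  s(f(s(a), b))   [R4 at 1]
3. s(f(s(a), b))  →  s(a)   [R3 at 1]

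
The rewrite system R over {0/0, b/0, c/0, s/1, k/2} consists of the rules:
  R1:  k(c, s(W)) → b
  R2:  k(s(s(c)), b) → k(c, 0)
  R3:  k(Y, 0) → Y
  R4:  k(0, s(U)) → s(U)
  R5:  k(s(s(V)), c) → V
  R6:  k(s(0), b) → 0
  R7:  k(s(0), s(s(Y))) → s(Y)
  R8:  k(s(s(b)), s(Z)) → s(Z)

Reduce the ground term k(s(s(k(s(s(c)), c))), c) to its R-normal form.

1. k(s(s(k(s(s(c)), c))), c)  →  k(s(s(c)), c)   [R5 at ε]
2. k(s(s(c)), c)  →  c   [R5 at ε]

c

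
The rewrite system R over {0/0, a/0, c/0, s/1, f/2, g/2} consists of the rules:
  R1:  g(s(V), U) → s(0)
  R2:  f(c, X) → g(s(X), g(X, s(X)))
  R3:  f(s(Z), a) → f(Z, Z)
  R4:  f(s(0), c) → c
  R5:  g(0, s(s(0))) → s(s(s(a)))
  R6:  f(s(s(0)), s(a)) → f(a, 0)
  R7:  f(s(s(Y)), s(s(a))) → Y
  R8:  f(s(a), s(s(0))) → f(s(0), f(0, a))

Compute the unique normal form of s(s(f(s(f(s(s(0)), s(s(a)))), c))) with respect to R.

1. s(s(f(s(f(s(s(0)), s(s(a)))), c)))  →  s(s(f(s(0), c)))   [R7 at 1.1.1.1]
2. s(s(f(s(0), c)))  →  s(s(c))   [R4 at 1.1]

s(s(c))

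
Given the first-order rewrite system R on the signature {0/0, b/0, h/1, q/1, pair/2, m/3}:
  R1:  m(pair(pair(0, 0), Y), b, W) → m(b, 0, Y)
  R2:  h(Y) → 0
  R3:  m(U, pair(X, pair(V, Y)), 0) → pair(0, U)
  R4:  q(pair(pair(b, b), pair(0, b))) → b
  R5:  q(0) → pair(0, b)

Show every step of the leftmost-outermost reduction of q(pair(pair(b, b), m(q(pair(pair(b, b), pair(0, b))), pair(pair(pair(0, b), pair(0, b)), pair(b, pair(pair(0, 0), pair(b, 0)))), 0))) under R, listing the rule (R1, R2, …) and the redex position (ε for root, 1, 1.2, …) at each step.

b

1. q(pair(pair(b, b), m(q(pair(pair(b, b), pair(0, b))), pair(pair(pair(0, b), pair(0, b)), pair(b, pair(pair(0, 0), pair(b, 0)))), 0)))  →  q(pair(pair(b, b), pair(0, q(pair(pair(b, b), pair(0, b))))))   [R3 at 1.2]
2. q(pair(pair(b, b), pair(0, q(pair(pair(b, b), pair(0, b))))))  →  q(pair(pair(b, b), pair(0, b)))   [R4 at 1.2.2]
3. q(pair(pair(b, b), pair(0, b)))  →  b   [R4 at ε]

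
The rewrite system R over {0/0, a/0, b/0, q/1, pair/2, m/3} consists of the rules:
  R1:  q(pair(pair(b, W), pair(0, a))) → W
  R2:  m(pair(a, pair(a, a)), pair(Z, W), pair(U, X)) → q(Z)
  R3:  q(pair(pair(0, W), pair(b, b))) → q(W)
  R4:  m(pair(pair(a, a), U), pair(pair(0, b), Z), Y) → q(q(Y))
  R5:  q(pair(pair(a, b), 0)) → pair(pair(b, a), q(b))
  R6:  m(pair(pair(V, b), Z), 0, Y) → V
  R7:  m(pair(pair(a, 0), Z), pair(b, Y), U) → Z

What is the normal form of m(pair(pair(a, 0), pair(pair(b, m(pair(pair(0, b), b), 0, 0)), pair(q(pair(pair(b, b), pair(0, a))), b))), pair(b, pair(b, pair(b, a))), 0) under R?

pair(pair(b, 0), pair(b, b))

1. m(pair(pair(a, 0), pair(pair(b, m(pair(pair(0, b), b), 0, 0)), pair(q(pair(pair(b, b), pair(0, a))), b))), pair(b, pair(b, pair(b, a))), 0)  →  pair(pair(b, m(pair(pair(0, b), b), 0, 0)), pair(q(pair(pair(b, b), pair(0, a))), b))   [R7 at ε]
2. pair(pair(b, m(pair(pair(0, b), b), 0, 0)), pair(q(pair(pair(b, b), pair(0, a))), b))  →  pair(pair(b, 0), pair(q(pair(pair(b, b), pair(0, a))), b))   [R6 at 1.2]
3. pair(pair(b, 0), pair(q(pair(pair(b, b), pair(0, a))), b))  →  pair(pair(b, 0), pair(b, b))   [R1 at 2.1]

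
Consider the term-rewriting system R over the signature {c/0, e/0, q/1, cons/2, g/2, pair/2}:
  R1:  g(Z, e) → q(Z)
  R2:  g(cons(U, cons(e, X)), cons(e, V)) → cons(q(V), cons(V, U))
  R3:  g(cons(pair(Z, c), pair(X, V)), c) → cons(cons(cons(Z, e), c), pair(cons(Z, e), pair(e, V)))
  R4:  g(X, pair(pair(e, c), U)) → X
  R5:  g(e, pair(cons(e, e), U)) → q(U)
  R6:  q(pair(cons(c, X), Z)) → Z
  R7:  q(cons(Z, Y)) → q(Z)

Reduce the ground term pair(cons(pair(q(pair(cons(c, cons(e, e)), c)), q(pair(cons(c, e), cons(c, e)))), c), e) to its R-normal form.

pair(cons(pair(c, cons(c, e)), c), e)

1. pair(cons(pair(q(pair(cons(c, cons(e, e)), c)), q(pair(cons(c, e), cons(c, e)))), c), e)  →  pair(cons(pair(c, q(pair(cons(c, e), cons(c, e)))), c), e)   [R6 at 1.1.1]
2. pair(cons(pair(c, q(pair(cons(c, e), cons(c, e)))), c), e)  →  pair(cons(pair(c, cons(c, e)), c), e)   [R6 at 1.1.2]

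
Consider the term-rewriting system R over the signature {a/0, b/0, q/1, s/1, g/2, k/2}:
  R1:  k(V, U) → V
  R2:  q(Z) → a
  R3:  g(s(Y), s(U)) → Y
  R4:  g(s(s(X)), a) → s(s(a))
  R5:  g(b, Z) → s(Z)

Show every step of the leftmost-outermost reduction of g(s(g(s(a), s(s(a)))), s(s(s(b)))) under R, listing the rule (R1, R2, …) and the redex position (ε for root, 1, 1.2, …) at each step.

1. g(s(g(s(a), s(s(a)))), s(s(s(b))))  →  g(s(a), s(s(a)))   [R3 at ε]
2. g(s(a), s(s(a)))  →  a   [R3 at ε]

a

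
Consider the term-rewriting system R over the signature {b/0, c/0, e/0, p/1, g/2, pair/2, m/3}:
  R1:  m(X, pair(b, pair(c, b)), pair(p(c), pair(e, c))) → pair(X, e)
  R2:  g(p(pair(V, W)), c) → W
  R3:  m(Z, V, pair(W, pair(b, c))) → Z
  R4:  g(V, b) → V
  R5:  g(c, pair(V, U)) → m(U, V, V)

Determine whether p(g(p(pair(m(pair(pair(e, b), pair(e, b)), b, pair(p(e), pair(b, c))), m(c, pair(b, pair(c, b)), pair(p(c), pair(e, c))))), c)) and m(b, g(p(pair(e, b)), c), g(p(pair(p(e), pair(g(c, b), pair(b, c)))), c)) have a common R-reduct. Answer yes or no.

no — NF(t₁) = p(pair(c, e)), NF(t₂) = b

Reduce t₁ = p(g(p(pair(m(pair(pair(e, b), pair(e, b)), b, pair(p(e), pair(b, c))), m(c, pair(b, pair(c, b)), pair(p(c), pair(e, c))))), c)):
1. p(g(p(pair(m(pair(pair(e, b), pair(e, b)), b, pair(p(e), pair(b, c))), m(c, pair(b, pair(c, b)), pair(p(c), pair(e, c))))), c))  →  p(m(c, pair(b, pair(c, b)), pair(p(c), pair(e, c))))   [R2 at 1]
2. p(m(c, pair(b, pair(c, b)), pair(p(c), pair(e, c))))  →  p(pair(c, e))   [R1 at 1]

Reduce t₂ = m(b, g(p(pair(e, b)), c), g(p(pair(p(e), pair(g(c, b), pair(b, c)))), c)):
1. m(b, g(p(pair(e, b)), c), g(p(pair(p(e), pair(g(c, b), pair(b, c)))), c))  →  m(b, b, g(p(pair(p(e), pair(g(c, b), pair(b, c)))), c))   [R2 at 2]
2. m(b, b, g(p(pair(p(e), pair(g(c, b), pair(b, c)))), c))  →  m(b, b, pair(g(c, b), pair(b, c)))   [R2 at 3]
3. m(b, b, pair(g(c, b), pair(b, c)))  →  b   [R3 at ε]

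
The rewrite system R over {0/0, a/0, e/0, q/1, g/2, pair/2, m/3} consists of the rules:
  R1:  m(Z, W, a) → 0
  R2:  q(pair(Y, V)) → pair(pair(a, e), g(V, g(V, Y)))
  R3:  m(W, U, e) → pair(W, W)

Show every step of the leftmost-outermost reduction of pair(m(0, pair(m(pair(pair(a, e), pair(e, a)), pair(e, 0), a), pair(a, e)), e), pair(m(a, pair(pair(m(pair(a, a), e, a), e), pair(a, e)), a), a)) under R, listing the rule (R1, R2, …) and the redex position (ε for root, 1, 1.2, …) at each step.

pair(pair(0, 0), pair(0, a))

1. pair(m(0, pair(m(pair(pair(a, e), pair(e, a)), pair(e, 0), a), pair(a, e)), e), pair(m(a, pair(pair(m(pair(a, a), e, a), e), pair(a, e)), a), a))  →  pair(pair(0, 0), pair(m(a, pair(pair(m(pair(a, a), e, a), e), pair(a, e)), a), a))   [R3 at 1]
2. pair(pair(0, 0), pair(m(a, pair(pair(m(pair(a, a), e, a), e), pair(a, e)), a), a))  →  pair(pair(0, 0), pair(0, a))   [R1 at 2.1]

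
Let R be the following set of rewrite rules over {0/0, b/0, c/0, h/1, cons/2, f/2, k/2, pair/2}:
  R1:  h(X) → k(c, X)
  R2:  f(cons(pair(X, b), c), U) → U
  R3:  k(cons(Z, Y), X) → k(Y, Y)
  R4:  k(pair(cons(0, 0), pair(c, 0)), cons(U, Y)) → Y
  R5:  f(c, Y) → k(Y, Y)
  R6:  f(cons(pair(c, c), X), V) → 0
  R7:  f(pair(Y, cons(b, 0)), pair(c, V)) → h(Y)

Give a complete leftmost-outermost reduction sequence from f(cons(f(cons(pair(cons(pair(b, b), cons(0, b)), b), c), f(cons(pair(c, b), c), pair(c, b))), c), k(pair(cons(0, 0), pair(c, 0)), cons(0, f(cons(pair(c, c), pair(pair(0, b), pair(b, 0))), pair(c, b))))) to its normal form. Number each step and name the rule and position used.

0

1. f(cons(f(cons(pair(cons(pair(b, b), cons(0, b)), b), c), f(cons(pair(c, b), c), pair(c, b))), c), k(pair(cons(0, 0), pair(c, 0)), cons(0, f(cons(pair(c, c), pair(pair(0, b), pair(b, 0))), pair(c, b)))))  →  f(cons(f(cons(pair(c, b), c), pair(c, b)), c), k(pair(cons(0, 0), pair(c, 0)), cons(0, f(cons(pair(c, c), pair(pair(0, b), pair(b, 0))), pair(c, b)))))   [R2 at 1.1]
2. f(cons(f(cons(pair(c, b), c), pair(c, b)), c), k(pair(cons(0, 0), pair(c, 0)), cons(0, f(cons(pair(c, c), pair(pair(0, b), pair(b, 0))), pair(c, b)))))  →  f(cons(pair(c, b), c), k(pair(cons(0, 0), pair(c, 0)), cons(0, f(cons(pair(c, c), pair(pair(0, b), pair(b, 0))), pair(c, b)))))   [R2 at 1.1]
3. f(cons(pair(c, b), c), k(pair(cons(0, 0), pair(c, 0)), cons(0, f(cons(pair(c, c), pair(pair(0, b), pair(b, 0))), pair(c, b)))))  →  k(pair(cons(0, 0), pair(c, 0)), cons(0, f(cons(pair(c, c), pair(pair(0, b), pair(b, 0))), pair(c, b))))   [R2 at ε]
4. k(pair(cons(0, 0), pair(c, 0)), cons(0, f(cons(pair(c, c), pair(pair(0, b), pair(b, 0))), pair(c, b))))  →  f(cons(pair(c, c), pair(pair(0, b), pair(b, 0))), pair(c, b))   [R4 at ε]
5. f(cons(pair(c, c), pair(pair(0, b), pair(b, 0))), pair(c, b))  →  0   [R6 at ε]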